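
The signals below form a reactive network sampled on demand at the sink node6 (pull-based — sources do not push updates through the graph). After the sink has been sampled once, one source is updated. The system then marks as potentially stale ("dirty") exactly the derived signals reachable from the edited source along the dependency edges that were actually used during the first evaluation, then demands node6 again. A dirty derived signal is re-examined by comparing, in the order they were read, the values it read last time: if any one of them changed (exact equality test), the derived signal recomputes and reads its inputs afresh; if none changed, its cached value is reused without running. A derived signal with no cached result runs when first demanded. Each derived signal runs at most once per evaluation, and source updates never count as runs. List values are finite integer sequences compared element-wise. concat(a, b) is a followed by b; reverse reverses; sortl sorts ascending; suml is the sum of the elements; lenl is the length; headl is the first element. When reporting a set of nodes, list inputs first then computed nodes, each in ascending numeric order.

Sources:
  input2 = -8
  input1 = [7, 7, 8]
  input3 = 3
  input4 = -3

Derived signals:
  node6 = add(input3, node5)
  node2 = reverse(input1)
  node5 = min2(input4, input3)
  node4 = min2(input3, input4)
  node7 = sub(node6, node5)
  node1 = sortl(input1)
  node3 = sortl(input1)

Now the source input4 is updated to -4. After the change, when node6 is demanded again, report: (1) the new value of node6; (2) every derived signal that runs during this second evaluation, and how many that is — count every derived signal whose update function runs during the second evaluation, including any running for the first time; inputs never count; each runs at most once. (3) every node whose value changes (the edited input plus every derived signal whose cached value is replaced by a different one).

node6 now evaluates to -1.
Run set: node5, node6 (2 run).
Changed values: input4, node5, node6.

Initial pass — values computed on the first demand:
  node5 = min2(-3, 3) = -3
  node6 = add(3, -3) = 0

Second demand — change propagation:
  node5: re-runs because input4 -3->-4; new result -4.
  node6: re-runs because node5 -3->-4; new result -1.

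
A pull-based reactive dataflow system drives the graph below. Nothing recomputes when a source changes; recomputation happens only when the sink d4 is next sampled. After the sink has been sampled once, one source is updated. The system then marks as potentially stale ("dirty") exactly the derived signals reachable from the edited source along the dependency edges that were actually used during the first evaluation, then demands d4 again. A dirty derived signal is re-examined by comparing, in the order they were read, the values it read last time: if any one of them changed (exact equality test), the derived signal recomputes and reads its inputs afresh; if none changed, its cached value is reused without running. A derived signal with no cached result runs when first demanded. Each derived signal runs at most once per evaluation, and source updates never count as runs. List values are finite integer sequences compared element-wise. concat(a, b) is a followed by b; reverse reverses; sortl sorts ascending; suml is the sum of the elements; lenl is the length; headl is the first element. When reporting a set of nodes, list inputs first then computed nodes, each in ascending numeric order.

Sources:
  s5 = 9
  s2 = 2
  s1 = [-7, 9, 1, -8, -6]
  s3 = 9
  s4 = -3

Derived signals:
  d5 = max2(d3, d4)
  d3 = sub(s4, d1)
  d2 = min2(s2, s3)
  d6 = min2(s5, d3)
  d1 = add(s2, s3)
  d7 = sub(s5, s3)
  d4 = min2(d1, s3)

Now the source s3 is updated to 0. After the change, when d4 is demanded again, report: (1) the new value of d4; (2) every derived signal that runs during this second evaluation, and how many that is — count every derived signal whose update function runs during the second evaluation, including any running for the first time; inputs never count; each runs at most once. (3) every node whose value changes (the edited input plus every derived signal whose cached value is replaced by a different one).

New value of d4: 0.
Derived signals that run: d1, d4 — 2 in total.
Values that change: s3, d1, d4.

First evaluation (everything demanded from the output):
  d1 = add(2, 9) = 11
  d4 = min2(11, 9) = 9

Propagation after the edit:
  d1: runs — s3 9->0; result 2.
  d4: runs — d1 11->2; s3 9->0; result 0.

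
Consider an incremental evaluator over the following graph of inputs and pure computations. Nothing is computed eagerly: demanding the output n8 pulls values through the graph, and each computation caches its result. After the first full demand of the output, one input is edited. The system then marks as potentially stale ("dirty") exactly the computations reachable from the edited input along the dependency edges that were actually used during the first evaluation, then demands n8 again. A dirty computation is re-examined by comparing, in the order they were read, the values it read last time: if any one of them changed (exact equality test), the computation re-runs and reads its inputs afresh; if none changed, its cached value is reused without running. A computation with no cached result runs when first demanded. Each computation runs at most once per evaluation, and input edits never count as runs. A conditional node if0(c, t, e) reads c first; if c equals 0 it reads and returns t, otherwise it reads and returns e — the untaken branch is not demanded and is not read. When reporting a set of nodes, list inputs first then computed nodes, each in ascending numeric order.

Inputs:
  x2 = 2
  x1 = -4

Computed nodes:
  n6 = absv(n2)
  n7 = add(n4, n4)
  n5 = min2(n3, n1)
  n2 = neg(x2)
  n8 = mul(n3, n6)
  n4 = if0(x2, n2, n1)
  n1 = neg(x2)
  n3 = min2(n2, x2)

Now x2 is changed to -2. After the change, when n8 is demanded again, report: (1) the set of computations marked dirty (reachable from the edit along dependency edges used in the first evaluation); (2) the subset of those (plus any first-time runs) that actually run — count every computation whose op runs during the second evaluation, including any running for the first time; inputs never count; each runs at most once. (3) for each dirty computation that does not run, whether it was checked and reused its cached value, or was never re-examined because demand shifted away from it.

Initial pass — values computed on the first demand:
  n2 = neg(2) = -2
  n3 = min2(-2, 2) = -2
  n6 = absv(-2) = 2
  n8 = mul(-2, 2) = -4

Second demand — change propagation:
  n2: re-runs because x2 2->-2; new result 2.
  n3: re-runs because n2 -2->2; x2 2->-2; new result -2 (unchanged).
  n6: re-runs because n2 -2->2; new result 2 (unchanged).
  n8: re-examined; everything it read last time is the same (n3 unchanged, n6 unchanged) — cache -4 kept, no run.

The important point: at n8 every value read last time is unchanged, so the dirty flag clears without a run.

Dirty set: n2, n3, n6, n8.
Run set: n2, n3, n6 (3 run).
Re-examined without running (cache reused): n8.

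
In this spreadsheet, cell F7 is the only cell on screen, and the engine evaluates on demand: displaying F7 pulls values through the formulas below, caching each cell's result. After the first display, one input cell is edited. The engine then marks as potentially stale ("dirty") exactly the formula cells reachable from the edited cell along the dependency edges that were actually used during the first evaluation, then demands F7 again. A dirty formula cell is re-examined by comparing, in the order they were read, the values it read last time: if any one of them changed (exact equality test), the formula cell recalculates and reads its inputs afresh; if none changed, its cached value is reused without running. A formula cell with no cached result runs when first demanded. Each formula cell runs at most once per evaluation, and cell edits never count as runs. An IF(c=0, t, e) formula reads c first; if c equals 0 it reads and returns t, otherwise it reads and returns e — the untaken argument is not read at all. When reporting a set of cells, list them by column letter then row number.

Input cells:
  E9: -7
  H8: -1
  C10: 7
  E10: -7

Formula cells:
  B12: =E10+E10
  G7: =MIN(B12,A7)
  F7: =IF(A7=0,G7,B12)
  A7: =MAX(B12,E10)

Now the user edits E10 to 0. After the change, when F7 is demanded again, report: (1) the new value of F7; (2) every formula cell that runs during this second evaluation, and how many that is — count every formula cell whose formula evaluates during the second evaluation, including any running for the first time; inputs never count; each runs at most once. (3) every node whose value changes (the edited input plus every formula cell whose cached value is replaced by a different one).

Initial pass — values computed on the first demand:
  B12 = -7 + -7 = -14
  A7 = MAX(-14, -7) = -7
  F7 = IF(A7=0: A7=-7 -> else branch B12) = -14

Second demand — change propagation:
  B12: re-runs because E10 -7->0; E10 -7->0; new result 0.
  A7: re-runs because B12 -14->0; E10 -7->0; new result 0.
  G7: newly demanded (no cache) — executes and yields 0.
  F7: re-runs because A7 -7->0; B12 -14->0; new result 0.

The important point: the flipped condition pulls in fresh nodes; G7 runs for the first time.

F7 now evaluates to 0.
Run set: A7, B12, F7, G7 (4 run).
Changed values: A7, B12, E10, F7.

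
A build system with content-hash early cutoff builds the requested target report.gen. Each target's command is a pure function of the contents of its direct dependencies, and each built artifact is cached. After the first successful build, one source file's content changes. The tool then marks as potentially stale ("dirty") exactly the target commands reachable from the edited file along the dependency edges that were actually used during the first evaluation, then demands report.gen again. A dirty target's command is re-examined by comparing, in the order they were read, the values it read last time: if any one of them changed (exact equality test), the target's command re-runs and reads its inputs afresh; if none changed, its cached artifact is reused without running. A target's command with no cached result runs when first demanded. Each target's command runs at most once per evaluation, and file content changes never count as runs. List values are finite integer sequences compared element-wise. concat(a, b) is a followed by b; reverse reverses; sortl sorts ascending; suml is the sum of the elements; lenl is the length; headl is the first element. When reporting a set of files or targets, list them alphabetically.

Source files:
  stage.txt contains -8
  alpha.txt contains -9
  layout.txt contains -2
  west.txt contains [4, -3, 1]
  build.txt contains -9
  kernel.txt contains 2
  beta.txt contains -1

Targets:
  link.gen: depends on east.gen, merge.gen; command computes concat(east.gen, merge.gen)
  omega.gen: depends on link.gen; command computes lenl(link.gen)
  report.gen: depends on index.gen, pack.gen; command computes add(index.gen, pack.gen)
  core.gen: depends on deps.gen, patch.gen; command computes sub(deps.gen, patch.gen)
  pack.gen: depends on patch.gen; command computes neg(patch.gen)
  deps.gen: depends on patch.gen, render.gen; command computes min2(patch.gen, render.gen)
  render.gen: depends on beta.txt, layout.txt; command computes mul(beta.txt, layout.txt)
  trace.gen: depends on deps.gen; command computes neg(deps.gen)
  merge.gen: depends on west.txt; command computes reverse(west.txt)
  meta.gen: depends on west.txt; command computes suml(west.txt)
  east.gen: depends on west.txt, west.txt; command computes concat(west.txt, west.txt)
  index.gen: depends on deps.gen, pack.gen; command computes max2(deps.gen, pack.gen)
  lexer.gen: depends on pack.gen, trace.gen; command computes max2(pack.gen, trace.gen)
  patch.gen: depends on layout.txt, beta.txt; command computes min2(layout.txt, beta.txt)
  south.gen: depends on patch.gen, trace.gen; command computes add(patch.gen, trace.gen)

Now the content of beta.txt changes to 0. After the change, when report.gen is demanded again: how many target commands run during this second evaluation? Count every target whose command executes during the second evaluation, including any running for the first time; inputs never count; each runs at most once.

Target commands that run: deps.gen, patch.gen, render.gen — 3 in total.
Key observation: the cutoff stops propagation at pack.gen — its inputs' values are unchanged, so it reuses its cache.

First evaluation (everything demanded from the output):
  patch.gen = min2(-2, -1) = -2
  pack.gen = neg(-2) = 2
  render.gen = mul(-1, -2) = 2
  deps.gen = min2(-2, 2) = -2
  index.gen = max2(-2, 2) = 2
  report.gen = add(2, 2) = 4

Propagation after the edit:
  patch.gen: runs — beta.txt -1->0; result -2 (same value as before).
  pack.gen: checked — values it read are unchanged (patch.gen unchanged); reused cached 2 without running.
  render.gen: runs — beta.txt -1->0; result 0.
  deps.gen: runs — render.gen 2->0; result -2 (same value as before).
  index.gen: checked — values it read are unchanged (deps.gen unchanged, pack.gen unchanged); reused cached 2 without running.
  report.gen: checked — values it read are unchanged (index.gen unchanged, pack.gen unchanged); reused cached 4 without running.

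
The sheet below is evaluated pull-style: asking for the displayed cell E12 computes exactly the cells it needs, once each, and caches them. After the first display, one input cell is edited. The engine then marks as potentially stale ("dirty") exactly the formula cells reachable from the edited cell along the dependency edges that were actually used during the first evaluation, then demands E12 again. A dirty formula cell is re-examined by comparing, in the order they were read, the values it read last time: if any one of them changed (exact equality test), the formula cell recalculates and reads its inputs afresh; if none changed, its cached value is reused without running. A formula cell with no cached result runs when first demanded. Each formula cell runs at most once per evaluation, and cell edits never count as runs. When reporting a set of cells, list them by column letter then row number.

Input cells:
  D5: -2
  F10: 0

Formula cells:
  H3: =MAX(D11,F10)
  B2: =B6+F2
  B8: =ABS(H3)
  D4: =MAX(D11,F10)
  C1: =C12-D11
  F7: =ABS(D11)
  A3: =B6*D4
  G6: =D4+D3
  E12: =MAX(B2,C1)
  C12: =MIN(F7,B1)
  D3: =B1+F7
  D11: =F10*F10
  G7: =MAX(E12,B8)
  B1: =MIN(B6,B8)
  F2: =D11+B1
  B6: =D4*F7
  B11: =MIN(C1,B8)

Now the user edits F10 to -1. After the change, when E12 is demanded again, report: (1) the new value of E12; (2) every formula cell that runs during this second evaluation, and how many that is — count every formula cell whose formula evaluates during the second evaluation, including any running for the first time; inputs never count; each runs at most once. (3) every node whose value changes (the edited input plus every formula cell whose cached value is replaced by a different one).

Demanding E12 again yields 3.
12 formula cells run: B1, B2, B6, B8, C1, C12, D4, D11, E12, F2, F7, H3.
The nodes whose values change: B1, B2, B6, B8, C12, D4, D11, E12, F2, F7, F10, H3.

First demand of the output computes:
  D11 = 0 * 0 = 0
  D4 = MAX(0, 0) = 0
  F7 = ABS(0) = 0
  B6 = 0 * 0 = 0
  H3 = MAX(0, 0) = 0
  B8 = ABS(0) = 0
  B1 = MIN(0, 0) = 0
  C12 = MIN(0, 0) = 0
  C1 = 0 - 0 = 0
  F2 = 0 + 0 = 0
  B2 = 0 + 0 = 0
  E12 = MAX(0, 0) = 0

After the edit, cleaning proceeds:
  D11: a read changed (F10 0->-1; F10 0->-1) — executes, giving 1.
  D4: a read changed (D11 0->1; F10 0->-1) — executes, giving 1.
  F7: a read changed (D11 0->1) — executes, giving 1.
  B6: a read changed (D4 0->1; F7 0->1) — executes, giving 1.
  H3: a read changed (D11 0->1; F10 0->-1) — executes, giving 1.
  B8: a read changed (H3 0->1) — executes, giving 1.
  B1: a read changed (B6 0->1; B8 0->1) — executes, giving 1.
  C12: a read changed (F7 0->1; B1 0->1) — executes, giving 1.
  C1: a read changed (C12 0->1; D11 0->1) — executes, giving 0 — identical to its old value.
  F2: a read changed (D11 0->1; B1 0->1) — executes, giving 2.
  B2: a read changed (B6 0->1; F2 0->2) — executes, giving 3.
  E12: a read changed (B2 0->3) — executes, giving 3.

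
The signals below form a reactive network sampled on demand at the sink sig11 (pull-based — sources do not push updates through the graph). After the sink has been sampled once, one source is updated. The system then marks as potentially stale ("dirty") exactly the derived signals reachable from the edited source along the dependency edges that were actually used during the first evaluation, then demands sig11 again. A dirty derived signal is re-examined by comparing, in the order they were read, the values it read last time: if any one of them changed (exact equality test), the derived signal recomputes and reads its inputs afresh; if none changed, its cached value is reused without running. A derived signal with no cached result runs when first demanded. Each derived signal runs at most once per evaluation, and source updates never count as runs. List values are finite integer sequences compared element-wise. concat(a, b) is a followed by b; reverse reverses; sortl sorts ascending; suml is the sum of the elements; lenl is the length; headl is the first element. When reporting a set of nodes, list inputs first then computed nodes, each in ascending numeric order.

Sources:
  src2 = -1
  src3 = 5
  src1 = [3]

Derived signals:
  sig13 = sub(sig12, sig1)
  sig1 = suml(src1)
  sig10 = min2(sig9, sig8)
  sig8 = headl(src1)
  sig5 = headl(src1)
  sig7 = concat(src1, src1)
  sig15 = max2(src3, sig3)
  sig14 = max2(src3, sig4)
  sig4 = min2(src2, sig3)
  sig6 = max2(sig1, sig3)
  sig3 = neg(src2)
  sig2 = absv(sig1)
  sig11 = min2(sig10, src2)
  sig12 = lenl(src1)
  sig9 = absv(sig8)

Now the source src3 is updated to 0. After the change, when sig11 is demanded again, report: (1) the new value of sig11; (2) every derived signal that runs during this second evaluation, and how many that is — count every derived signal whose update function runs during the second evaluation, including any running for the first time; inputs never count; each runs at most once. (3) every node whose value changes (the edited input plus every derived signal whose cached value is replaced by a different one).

Initial pass — values computed on the first demand:
  sig8 = headl([3]) = 3
  sig9 = absv(3) = 3
  sig10 = min2(3, 3) = 3
  sig11 = min2(3, -1) = -1

Second demand — change propagation:
  no demanded computation ever read src3, so the edit dirties nothing and nothing runs.

The important point: nothing the output needs ever reads src3, so the edit is invisible to it.

sig11 now evaluates to -1.
Run set: none (0 run).
Changed values: src3.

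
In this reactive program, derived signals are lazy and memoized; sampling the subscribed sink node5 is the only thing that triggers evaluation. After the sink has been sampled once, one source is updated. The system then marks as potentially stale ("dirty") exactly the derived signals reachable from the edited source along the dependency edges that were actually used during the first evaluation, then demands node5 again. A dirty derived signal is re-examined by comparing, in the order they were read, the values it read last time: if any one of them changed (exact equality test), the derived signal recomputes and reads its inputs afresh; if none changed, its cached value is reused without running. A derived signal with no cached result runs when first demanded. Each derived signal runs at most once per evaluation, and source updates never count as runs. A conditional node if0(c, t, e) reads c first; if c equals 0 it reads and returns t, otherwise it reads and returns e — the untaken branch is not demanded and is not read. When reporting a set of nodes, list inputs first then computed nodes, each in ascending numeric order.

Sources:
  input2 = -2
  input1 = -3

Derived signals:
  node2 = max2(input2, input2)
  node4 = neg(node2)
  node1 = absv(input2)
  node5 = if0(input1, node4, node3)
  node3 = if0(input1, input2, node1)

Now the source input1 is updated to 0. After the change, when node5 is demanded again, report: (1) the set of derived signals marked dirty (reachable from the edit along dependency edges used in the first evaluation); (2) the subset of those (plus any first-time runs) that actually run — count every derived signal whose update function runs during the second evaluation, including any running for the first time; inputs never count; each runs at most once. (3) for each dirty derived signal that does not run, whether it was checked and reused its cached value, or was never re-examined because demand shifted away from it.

The edit dirties: node3, node5.
3 derived signals run: node2, node4, node5.
Unvisited dirty nodes (no longer demanded): node3.
Note the branch switch — demand abandons node3, which is never re-examined.

First demand of the output computes:
  node1 = absv(-2) = 2
  node3 = if0(input1=-3 -> else branch node1) = 2
  node5 = if0(input1=-3 -> else branch node3) = 2

After the edit, cleaning proceeds:
  node2: had never run; runs now, result -2.
  node3: stays stale; no demand reaches it after the flip.
  node4: had never run; runs now, result 2.
  node5: a read changed (input1 -3->0) — executes, giving 2 — identical to its old value.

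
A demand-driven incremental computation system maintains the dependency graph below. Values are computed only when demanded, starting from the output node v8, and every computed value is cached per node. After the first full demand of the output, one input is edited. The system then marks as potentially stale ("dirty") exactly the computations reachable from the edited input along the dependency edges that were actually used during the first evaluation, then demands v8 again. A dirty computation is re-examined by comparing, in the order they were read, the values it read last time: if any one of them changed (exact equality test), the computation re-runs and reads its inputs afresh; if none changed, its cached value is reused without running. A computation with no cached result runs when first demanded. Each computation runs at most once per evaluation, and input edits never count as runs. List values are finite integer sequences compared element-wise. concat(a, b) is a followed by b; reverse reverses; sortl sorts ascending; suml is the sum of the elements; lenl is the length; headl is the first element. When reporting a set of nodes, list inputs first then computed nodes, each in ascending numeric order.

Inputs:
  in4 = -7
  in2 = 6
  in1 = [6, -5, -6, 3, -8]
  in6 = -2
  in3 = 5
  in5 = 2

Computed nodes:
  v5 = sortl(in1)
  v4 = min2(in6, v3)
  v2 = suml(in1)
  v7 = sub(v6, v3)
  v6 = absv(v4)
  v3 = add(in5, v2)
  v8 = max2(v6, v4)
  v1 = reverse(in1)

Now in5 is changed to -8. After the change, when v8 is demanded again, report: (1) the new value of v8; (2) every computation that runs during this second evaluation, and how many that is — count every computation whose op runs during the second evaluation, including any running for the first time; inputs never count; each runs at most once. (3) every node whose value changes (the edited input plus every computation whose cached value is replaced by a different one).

New value of v8: 18.
Computations that run: v3, v4, v6, v8 — 4 in total.
Values that change: in5, v3, v4, v6, v8.

First evaluation (everything demanded from the output):
  v2 = suml([6, -5, -6, 3, -8]) = -10
  v3 = add(2, -10) = -8
  v4 = min2(-2, -8) = -8
  v6 = absv(-8) = 8
  v8 = max2(8, -8) = 8

Propagation after the edit:
  v3: runs — in5 2->-8; result -18.
  v4: runs — v3 -8->-18; result -18.
  v6: runs — v4 -8->-18; result 18.
  v8: runs — v6 8->18; v4 -8->-18; result 18.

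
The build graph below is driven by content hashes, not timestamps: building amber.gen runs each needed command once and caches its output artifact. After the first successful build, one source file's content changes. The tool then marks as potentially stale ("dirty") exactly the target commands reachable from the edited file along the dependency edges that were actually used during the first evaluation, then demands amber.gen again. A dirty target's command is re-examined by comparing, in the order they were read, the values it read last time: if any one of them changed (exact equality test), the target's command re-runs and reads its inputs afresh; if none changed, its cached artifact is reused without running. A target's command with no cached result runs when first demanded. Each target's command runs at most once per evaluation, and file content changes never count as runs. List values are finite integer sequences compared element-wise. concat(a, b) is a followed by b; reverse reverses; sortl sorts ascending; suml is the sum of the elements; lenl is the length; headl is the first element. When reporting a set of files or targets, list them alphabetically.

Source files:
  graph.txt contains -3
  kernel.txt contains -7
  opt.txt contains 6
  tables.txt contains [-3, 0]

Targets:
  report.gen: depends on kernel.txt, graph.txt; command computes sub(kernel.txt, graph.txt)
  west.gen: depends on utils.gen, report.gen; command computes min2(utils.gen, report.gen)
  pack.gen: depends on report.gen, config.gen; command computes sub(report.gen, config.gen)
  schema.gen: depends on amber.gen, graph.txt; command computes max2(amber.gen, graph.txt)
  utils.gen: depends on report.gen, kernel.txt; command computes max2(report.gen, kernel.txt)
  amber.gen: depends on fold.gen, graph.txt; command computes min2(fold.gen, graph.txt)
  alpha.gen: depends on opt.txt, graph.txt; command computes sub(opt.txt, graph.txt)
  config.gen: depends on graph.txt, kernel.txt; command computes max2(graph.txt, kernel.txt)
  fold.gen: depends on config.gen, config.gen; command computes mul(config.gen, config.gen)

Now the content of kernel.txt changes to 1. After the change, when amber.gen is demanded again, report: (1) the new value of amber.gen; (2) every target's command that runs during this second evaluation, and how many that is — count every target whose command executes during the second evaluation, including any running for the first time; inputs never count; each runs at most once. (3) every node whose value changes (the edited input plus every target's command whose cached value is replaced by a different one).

Initial pass — values computed on the first demand:
  config.gen = max2(-3, -7) = -3
  fold.gen = mul(-3, -3) = 9
  amber.gen = min2(9, -3) = -3

Second demand — change propagation:
  config.gen: re-runs because kernel.txt -7->1; new result 1.
  fold.gen: re-runs because config.gen -3->1; config.gen -3->1; new result 1.
  amber.gen: re-runs because fold.gen 9->1; new result -3 (unchanged).

amber.gen now evaluates to -3.
Run set: amber.gen, config.gen, fold.gen (3 run).
Changed values: config.gen, fold.gen, kernel.txt.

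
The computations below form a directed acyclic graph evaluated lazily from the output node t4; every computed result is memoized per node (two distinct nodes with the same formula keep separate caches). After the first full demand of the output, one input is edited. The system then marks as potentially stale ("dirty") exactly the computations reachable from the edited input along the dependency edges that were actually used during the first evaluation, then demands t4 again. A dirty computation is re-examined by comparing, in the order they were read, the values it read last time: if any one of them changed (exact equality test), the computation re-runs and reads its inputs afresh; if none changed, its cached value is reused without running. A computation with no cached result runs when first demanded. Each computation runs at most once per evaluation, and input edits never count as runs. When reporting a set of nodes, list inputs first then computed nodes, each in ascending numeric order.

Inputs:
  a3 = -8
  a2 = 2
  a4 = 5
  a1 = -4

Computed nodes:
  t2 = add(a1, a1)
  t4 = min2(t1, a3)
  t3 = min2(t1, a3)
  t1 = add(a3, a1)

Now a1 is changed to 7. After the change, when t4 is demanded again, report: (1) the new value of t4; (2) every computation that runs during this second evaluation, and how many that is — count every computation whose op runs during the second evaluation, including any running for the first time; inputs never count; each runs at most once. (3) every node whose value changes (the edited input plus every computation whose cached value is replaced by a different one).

First demand of the output computes:
  t1 = add(-8, -4) = -12
  t4 = min2(-12, -8) = -12

After the edit, cleaning proceeds:
  t1: a read changed (a1 -4->7) — executes, giving -1.
  t4: a read changed (t1 -12->-1) — executes, giving -8.

Demanding t4 again yields -8.
2 computations run: t1, t4.
The nodes whose values change: a1, t1, t4.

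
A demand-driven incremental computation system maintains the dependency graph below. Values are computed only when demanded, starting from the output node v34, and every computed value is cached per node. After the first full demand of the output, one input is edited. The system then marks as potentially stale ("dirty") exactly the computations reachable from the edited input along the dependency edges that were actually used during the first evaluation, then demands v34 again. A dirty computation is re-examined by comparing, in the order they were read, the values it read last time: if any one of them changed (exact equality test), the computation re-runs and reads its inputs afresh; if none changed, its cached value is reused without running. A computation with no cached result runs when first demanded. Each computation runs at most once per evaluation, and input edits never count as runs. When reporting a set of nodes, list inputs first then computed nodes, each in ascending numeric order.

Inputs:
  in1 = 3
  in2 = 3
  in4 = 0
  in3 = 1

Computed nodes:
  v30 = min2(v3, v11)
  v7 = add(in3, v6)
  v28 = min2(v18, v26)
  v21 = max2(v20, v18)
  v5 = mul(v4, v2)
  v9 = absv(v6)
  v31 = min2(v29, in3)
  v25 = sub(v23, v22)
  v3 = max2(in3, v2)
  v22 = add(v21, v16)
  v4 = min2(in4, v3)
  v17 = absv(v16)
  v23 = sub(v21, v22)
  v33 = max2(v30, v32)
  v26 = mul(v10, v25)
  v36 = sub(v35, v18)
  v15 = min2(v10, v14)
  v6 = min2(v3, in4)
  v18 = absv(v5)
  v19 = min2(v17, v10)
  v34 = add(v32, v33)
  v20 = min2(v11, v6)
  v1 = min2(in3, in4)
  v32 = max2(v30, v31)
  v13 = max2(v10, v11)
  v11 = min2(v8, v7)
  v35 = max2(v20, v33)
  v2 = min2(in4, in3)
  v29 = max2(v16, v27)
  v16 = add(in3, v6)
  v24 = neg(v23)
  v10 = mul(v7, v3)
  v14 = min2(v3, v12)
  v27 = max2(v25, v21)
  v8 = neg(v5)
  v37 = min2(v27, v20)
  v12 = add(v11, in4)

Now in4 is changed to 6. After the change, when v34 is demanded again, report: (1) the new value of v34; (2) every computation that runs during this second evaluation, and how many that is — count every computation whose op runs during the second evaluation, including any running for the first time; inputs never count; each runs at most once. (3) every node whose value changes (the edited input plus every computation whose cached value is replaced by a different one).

First evaluation (everything demanded from the output):
  v2 = min2(0, 1) = 0
  v3 = max2(1, 0) = 1
  v4 = min2(0, 1) = 0
  v5 = mul(0, 0) = 0
  v6 = min2(1, 0) = 0
  v7 = add(1, 0) = 1
  v8 = neg(0) = 0
  v11 = min2(0, 1) = 0
  v16 = add(1, 0) = 1
  v18 = absv(0) = 0
  v20 = min2(0, 0) = 0
  v21 = max2(0, 0) = 0
  v22 = add(0, 1) = 1
  v23 = sub(0, 1) = -1
  v25 = sub(-1, 1) = -2
  v27 = max2(-2, 0) = 0
  v29 = max2(1, 0) = 1
  v30 = min2(1, 0) = 0
  v31 = min2(1, 1) = 1
  v32 = max2(0, 1) = 1
  v33 = max2(0, 1) = 1
  v34 = add(1, 1) = 2

Propagation after the edit:
  v2: runs — in4 0->6; result 1.
  v3: runs — v2 0->1; result 1 (same value as before).
  v4: runs — in4 0->6; result 1.
  v5: runs — v4 0->1; v2 0->1; result 1.
  v6: runs — in4 0->6; result 1.
  v7: runs — v6 0->1; result 2.
  v8: runs — v5 0->1; result -1.
  v11: runs — v8 0->-1; v7 1->2; result -1.
  v16: runs — v6 0->1; result 2.
  v18: runs — v5 0->1; result 1.
  v20: runs — v11 0->-1; v6 0->1; result -1.
  v21: runs — v20 0->-1; v18 0->1; result 1.
  v22: runs — v21 0->1; v16 1->2; result 3.
  v23: runs — v21 0->1; v22 1->3; result -2.
  v25: runs — v23 -1->-2; v22 1->3; result -5.
  v27: runs — v25 -2->-5; v21 0->1; result 1.
  v29: runs — v16 1->2; v27 0->1; result 2.
  v30: runs — v11 0->-1; result -1.
  v31: runs — v29 1->2; result 1 (same value as before).
  v32: runs — v30 0->-1; result 1 (same value as before).
  v33: runs — v30 0->-1; result 1 (same value as before).
  v34: checked — values it read are unchanged (v32 unchanged, v33 unchanged); reused cached 2 without running.

Key observation: the cutoff stops propagation at v34 — its inputs' values are unchanged, so it reuses its cache.

New value of v34: 2.
Computations that run: v2, v3, v4, v5, v6, v7, v8, v11, v16, v18, v20, v21, v22, v23, v25, v27, v29, v30, v31, v32, v33 — 21 in total.
Values that change: in4, v2, v4, v5, v6, v7, v8, v11, v16, v18, v20, v21, v22, v23, v25, v27, v29, v30.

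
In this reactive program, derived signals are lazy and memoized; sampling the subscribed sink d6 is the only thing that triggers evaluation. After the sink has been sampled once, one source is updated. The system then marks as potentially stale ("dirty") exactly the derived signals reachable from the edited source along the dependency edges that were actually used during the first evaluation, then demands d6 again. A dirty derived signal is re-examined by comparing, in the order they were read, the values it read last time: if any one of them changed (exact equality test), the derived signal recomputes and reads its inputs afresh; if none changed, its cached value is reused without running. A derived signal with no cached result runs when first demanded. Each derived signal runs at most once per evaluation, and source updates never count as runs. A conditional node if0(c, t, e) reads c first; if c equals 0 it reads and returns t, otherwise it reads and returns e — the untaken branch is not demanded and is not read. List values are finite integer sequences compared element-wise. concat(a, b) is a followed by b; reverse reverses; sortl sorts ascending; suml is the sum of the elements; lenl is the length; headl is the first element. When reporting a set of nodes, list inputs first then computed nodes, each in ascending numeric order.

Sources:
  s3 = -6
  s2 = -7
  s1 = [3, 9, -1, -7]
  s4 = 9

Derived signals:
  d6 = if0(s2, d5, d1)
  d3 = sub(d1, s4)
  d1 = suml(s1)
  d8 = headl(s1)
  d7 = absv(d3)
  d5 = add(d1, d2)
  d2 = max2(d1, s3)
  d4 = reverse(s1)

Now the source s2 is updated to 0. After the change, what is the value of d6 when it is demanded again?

First demand of the output computes:
  d1 = suml([3, 9, -1, -7]) = 4
  d6 = if0(s2=-7 -> else branch d1) = 4

After the edit, cleaning proceeds:
  d2: had never run; runs now, result 4.
  d5: had never run; runs now, result 8.
  d6: a read changed (s2 -7->0) — executes, giving 8.

Note the branch switch — d2, d5 had no cache and run now for the first time.

Demanding d6 again yields 8.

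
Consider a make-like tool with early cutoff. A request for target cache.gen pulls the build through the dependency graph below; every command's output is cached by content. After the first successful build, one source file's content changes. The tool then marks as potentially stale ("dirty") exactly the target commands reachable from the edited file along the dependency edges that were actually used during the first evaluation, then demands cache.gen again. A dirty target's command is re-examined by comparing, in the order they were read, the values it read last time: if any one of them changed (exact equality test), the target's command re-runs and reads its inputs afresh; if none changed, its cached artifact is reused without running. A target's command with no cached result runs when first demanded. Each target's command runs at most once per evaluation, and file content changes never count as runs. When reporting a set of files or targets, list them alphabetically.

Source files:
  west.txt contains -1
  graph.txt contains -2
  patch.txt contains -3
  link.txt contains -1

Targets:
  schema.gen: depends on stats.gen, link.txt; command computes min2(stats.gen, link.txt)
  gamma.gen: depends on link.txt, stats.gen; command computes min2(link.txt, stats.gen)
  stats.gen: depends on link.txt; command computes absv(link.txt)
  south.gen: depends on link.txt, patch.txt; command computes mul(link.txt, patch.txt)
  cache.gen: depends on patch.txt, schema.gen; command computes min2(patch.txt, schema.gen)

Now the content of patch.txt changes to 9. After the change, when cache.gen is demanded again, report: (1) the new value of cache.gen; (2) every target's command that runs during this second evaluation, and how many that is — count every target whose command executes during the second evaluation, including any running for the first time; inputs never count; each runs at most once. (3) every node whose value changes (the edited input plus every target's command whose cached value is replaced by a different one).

Demanding cache.gen again yields -1.
1 target commands run: cache.gen.
The nodes whose values change: cache.gen, patch.txt.

First demand of the output computes:
  stats.gen = absv(-1) = 1
  schema.gen = min2(1, -1) = -1
  cache.gen = min2(-3, -1) = -3

After the edit, cleaning proceeds:
  cache.gen: a read changed (patch.txt -3->9) — executes, giving -1.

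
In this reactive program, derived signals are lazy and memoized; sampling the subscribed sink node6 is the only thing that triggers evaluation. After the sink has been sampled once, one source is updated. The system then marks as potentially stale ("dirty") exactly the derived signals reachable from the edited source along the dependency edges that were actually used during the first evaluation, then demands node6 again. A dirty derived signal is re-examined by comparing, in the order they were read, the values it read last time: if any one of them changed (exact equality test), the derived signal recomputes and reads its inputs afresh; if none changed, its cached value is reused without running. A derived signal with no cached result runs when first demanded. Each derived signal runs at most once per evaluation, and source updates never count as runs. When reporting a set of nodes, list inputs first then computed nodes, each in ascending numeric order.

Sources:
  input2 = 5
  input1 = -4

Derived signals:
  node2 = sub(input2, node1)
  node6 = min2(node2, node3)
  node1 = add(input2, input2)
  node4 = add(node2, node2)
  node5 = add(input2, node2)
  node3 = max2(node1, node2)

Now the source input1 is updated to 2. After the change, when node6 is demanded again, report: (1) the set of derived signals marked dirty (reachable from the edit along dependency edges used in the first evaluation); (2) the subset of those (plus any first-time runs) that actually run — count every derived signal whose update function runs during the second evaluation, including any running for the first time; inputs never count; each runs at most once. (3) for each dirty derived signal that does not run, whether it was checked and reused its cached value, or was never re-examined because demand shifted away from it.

The edit dirties: none.
0 derived signals run: none.
No dirty derived signal escaped a run.
Note the shortcut — nothing in the graph depends on input1 at all, so no recomputation happens.

First demand of the output computes:
  node1 = add(5, 5) = 10
  node2 = sub(5, 10) = -5
  node3 = max2(10, -5) = 10
  node6 = min2(-5, 10) = -5

After the edit, cleaning proceeds:
  no node depends on input1 at all; the second demand re-runs nothing.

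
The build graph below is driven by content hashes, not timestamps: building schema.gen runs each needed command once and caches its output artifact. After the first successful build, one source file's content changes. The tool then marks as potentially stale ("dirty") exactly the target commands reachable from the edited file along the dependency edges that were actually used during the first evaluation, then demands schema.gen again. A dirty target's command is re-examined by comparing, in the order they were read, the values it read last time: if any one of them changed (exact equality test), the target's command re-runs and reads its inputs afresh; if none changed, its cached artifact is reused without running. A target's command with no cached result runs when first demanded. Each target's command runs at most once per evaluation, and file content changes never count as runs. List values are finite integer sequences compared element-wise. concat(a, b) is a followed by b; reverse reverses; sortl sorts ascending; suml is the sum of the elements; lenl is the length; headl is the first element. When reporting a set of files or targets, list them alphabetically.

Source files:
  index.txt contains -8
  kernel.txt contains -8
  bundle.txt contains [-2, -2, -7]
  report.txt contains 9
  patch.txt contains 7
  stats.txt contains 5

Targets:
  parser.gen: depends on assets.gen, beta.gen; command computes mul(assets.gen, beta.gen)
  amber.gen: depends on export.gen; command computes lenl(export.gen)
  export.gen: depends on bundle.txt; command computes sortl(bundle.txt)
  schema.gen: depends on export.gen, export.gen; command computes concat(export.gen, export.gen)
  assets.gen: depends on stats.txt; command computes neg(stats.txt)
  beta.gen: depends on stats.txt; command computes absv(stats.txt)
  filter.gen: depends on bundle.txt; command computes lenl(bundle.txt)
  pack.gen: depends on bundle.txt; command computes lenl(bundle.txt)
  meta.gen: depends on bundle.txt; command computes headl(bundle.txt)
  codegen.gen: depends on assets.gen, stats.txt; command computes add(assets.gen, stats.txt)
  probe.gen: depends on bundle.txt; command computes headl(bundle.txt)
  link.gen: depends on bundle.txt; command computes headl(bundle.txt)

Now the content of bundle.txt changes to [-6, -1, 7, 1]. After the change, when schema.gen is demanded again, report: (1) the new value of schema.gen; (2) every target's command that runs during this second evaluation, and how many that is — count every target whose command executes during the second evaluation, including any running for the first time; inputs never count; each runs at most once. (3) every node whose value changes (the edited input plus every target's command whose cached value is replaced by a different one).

Initial pass — values computed on the first demand:
  export.gen = sortl([-2, -2, -7]) = [-7, -2, -2]
  schema.gen = concat([-7, -2, -2], [-7, -2, -2]) = [-7, -2, -2, -7, -2, -2]

Second demand — change propagation:
  export.gen: re-runs because bundle.txt [-2, -2, -7]->[-6, -1, 7, 1]; new result [-6, -1, 1, 7].
  schema.gen: re-runs because export.gen [-7, -2, -2]->[-6, -1, 1, 7]; export.gen [-7, -2, -2]->[-6, -1, 1, 7]; new result [-6, -1, 1, 7, -6, -1, 1, 7].

schema.gen now evaluates to [-6, -1, 1, 7, -6, -1, 1, 7].
Run set: export.gen, schema.gen (2 run).
Changed values: bundle.txt, export.gen, schema.gen.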